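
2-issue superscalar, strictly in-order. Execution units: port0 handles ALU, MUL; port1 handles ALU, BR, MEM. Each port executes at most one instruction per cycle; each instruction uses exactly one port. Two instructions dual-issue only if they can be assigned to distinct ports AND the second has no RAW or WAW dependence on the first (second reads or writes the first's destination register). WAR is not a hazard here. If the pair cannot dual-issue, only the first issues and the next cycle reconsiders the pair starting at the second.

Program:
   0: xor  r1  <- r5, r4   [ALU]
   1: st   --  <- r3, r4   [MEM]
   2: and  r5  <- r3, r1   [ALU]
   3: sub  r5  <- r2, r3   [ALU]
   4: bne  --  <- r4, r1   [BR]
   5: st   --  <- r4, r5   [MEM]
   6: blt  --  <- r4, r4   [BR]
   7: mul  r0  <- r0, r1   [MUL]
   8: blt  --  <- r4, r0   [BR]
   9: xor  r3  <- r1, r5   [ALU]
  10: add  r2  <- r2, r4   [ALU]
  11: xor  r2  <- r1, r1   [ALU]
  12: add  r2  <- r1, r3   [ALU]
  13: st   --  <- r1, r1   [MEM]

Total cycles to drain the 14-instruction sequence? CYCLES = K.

t=0 i0/i1:xor.ALU;st.MEM ; 2-wide
t=1 i2:and.ALU ; WAW r5
t=2 i3/i4:sub.ALU;bne.BR ; 2-wide
t=3 i5:st.MEM ; no-port MEM/BR
t=4 i6/i7:blt.BR;mul.MUL ; 2-wide
t=5 i8/i9:blt.BR;xor.ALU ; 2-wide
t=6 i10:add.ALU ; WAW r2
t=7 i11:xor.ALU ; WAW r2
t=8 i12/i13:add.ALU;st.MEM ; 2-wide

CYCLES = 9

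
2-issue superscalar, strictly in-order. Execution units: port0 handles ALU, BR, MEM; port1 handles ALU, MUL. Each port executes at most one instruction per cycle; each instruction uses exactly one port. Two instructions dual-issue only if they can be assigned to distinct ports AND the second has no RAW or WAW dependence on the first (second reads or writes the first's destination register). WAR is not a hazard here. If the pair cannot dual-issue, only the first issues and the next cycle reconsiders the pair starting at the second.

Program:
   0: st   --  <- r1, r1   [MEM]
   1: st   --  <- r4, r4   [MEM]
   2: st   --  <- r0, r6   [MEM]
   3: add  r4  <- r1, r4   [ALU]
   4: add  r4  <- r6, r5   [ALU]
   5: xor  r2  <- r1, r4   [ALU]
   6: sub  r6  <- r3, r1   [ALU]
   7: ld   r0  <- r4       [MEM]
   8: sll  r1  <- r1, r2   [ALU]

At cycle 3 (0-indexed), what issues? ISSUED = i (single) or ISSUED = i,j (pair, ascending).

t=0 i0:st ; no-port MEM/MEM
t=1 i1:st ; no-port MEM/MEM
t=2 i2+i3:st;add ; 2-wide
t=3 i4:add ; RAW r4
t=4 i5+i6:xor;sub ; 2-wide
t=5 i7+i8:ld;sll ; 2-wide

ISSUED = 4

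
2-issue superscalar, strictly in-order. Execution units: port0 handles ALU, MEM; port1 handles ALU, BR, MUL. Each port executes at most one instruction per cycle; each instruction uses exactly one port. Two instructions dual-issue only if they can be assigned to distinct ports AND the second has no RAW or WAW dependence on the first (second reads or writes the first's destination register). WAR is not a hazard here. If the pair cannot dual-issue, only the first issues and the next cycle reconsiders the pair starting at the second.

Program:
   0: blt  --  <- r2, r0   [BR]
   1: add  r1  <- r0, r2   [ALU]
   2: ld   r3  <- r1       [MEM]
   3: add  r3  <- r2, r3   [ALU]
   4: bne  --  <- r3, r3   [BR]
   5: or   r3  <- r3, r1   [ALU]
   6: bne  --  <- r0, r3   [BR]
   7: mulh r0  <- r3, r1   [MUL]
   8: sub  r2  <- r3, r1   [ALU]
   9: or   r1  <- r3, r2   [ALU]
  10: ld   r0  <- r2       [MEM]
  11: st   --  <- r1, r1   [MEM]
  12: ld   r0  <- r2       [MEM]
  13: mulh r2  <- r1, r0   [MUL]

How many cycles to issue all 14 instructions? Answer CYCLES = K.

CYCLES = 10

#0 head=0: blt.BR+add.ALU i0&i1 pair
#1 head=2: ld.MEM i2 RAW+WAW r3
#2 head=3: add.ALU i3 RAW r3
#3 head=4: bne.BR+or.ALU i4&i5 pair
#4 head=6: bne.BR i6 no-port BR/MUL
#5 head=7: mulh.MUL+sub.ALU i7&i8 pair
#6 head=9: or.ALU+ld.MEM i9&i10 pair
#7 head=11: st.MEM i11 no-port MEM/MEM
#8 head=12: ld.MEM i12 RAW r0
#9 head=13: mulh.MUL i13 tail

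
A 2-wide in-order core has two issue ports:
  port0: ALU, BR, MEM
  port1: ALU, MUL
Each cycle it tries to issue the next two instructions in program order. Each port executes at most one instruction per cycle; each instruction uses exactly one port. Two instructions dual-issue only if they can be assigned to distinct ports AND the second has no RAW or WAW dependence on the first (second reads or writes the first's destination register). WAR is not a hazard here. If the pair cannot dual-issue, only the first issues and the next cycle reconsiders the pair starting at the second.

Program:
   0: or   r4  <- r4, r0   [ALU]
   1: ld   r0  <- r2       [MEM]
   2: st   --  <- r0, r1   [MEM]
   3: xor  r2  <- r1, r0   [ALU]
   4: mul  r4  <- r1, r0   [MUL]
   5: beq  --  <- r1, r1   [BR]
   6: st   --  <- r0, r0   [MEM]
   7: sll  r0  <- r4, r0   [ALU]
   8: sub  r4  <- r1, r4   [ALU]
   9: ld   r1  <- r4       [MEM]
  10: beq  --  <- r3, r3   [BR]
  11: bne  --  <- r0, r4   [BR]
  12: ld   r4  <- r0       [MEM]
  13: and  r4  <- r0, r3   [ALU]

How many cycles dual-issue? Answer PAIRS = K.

#0 head=0: or+ld i0/i1 2-wide
#1 head=2: st+xor i2/i3 2-wide
#2 head=4: mul+beq i4/i5 2-wide
#3 head=6: st+sll i6/i7 2-wide
#4 head=8: sub i8 RAW r4
#5 head=9: ld i9 no-port MEM/BR
#6 head=10: beq i10 no-port BR/BR
#7 head=11: bne i11 no-port BR/MEM
#8 head=12: ld i12 WAW r4
#9 head=13: and i13 tail

PAIRS = 4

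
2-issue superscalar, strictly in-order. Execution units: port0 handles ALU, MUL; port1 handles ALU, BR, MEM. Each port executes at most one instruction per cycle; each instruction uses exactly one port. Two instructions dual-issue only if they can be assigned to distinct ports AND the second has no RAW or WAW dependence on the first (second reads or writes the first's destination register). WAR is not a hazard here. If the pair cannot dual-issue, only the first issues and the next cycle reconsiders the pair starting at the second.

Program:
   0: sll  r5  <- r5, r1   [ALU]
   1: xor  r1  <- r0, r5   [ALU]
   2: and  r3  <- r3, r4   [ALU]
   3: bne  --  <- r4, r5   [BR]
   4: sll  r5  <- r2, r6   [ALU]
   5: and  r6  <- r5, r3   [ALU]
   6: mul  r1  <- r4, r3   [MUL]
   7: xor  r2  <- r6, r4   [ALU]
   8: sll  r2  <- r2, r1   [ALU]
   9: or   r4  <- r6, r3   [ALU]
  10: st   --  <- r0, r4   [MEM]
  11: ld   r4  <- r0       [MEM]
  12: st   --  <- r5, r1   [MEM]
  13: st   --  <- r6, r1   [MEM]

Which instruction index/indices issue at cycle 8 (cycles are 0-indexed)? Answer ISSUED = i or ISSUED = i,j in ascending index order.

  cy0 -> i0 (sll.ALU) RAW r5
  cy1 -> i1/i2 (xor.ALU;and.ALU) dual
  cy2 -> i3/i4 (bne.BR;sll.ALU) dual
  cy3 -> i5/i6 (and.ALU;mul.MUL) dual
  cy4 -> i7 (xor.ALU) RAW+WAW r2
  cy5 -> i8/i9 (sll.ALU;or.ALU) dual
  cy6 -> i10 (st.MEM) no-port MEM/MEM
  cy7 -> i11 (ld.MEM) no-port MEM/MEM
  cy8 -> i12 (st.MEM) no-port MEM/MEM
  cy9 -> i13 (st.MEM) tail

ISSUED = 12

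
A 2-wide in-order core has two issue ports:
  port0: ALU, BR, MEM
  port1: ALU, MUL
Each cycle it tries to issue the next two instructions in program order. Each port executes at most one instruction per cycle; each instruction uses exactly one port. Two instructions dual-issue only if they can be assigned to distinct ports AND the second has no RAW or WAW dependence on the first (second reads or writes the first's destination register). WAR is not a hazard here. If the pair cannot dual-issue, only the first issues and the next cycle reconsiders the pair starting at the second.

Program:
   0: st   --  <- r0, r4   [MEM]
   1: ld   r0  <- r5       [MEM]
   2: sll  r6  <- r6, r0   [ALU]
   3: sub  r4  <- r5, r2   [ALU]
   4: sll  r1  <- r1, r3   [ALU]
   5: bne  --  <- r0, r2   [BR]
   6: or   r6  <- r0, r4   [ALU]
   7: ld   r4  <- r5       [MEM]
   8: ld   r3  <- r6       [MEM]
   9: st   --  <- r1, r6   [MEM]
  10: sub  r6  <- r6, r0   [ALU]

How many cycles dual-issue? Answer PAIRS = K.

PAIRS = 4

0. st.MEM @i0  | no-port MEM/MEM
1. ld.MEM @i1  | RAW r0
2. sll.ALU sub.ALU @i2,i3  | dual
3. sll.ALU bne.BR @i4,i5  | dual
4. or.ALU ld.MEM @i6,i7  | dual
5. ld.MEM @i8  | no-port MEM/MEM
6. st.MEM sub.ALU @i9,i10  | dual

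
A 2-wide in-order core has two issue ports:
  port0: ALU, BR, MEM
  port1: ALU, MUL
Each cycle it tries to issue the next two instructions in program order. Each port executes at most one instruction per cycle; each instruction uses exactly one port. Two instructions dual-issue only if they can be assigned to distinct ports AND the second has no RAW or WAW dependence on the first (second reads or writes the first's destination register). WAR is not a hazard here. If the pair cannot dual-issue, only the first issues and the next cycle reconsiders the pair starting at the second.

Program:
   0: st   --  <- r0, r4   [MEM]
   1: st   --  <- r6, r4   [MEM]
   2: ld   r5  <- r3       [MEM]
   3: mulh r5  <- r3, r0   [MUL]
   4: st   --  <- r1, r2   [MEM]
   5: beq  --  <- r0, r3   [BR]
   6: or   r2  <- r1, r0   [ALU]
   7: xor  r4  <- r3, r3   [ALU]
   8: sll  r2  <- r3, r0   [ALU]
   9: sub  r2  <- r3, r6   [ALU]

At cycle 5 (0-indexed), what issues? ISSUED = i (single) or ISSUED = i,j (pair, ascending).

ISSUED = 7,8

c0: i0 st.MEM  no-port MEM/MEM
c1: i1 st.MEM  no-port MEM/MEM
c2: i2 ld.MEM  WAW r5
c3: i3+i4 mulh.MUL st.MEM  dual
c4: i5+i6 beq.BR or.ALU  dual
c5: i7+i8 xor.ALU sll.ALU  dual
c6: i9 sub.ALU  tail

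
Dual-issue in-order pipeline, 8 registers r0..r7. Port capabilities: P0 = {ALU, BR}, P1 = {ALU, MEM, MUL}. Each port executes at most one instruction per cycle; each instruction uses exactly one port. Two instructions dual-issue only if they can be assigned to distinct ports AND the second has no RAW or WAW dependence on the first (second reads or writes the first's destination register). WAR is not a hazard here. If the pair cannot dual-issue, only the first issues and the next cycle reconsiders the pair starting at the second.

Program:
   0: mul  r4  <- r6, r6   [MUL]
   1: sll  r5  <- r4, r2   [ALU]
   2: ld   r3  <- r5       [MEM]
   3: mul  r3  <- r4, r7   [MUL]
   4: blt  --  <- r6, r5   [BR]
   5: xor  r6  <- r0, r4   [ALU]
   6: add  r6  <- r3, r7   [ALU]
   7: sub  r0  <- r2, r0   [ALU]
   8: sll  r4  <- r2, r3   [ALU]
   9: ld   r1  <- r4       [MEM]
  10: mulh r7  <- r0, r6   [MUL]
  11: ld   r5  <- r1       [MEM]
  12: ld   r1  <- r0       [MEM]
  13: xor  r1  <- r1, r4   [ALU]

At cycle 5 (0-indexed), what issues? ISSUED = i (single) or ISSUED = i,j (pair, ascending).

ISSUED = 6,7

#0 head=0: mul i0 RAW r4
#1 head=1: sll i1 RAW r5
#2 head=2: ld i2 no-port MEM/MUL
#3 head=3: mul+blt i3/i4 dual
#4 head=5: xor i5 WAW r6
#5 head=6: add+sub i6/i7 dual
#6 head=8: sll i8 RAW r4
#7 head=9: ld i9 no-port MEM/MUL
#8 head=10: mulh i10 no-port MUL/MEM
#9 head=11: ld i11 no-port MEM/MEM
#10 head=12: ld i12 RAW+WAW r1
#11 head=13: xor i13 tail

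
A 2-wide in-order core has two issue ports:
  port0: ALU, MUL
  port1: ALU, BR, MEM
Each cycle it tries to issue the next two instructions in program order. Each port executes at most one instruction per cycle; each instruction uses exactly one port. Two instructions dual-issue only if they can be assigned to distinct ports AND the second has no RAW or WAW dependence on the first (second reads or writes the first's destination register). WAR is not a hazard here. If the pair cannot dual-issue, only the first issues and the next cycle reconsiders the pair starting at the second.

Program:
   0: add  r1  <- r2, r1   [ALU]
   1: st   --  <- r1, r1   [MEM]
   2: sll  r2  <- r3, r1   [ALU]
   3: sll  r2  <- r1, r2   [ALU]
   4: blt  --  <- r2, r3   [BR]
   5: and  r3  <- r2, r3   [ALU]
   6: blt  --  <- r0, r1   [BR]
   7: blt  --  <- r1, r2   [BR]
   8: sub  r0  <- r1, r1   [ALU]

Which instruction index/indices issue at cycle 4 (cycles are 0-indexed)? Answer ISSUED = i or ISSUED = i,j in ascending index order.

  cy0 -> i0 (add.ALU) RAW r1
  cy1 -> i1/i2 (st.MEM sll.ALU) 2-wide
  cy2 -> i3 (sll.ALU) RAW r2
  cy3 -> i4/i5 (blt.BR and.ALU) 2-wide
  cy4 -> i6 (blt.BR) no-port BR/BR
  cy5 -> i7/i8 (blt.BR sub.ALU) 2-wide

ISSUED = 6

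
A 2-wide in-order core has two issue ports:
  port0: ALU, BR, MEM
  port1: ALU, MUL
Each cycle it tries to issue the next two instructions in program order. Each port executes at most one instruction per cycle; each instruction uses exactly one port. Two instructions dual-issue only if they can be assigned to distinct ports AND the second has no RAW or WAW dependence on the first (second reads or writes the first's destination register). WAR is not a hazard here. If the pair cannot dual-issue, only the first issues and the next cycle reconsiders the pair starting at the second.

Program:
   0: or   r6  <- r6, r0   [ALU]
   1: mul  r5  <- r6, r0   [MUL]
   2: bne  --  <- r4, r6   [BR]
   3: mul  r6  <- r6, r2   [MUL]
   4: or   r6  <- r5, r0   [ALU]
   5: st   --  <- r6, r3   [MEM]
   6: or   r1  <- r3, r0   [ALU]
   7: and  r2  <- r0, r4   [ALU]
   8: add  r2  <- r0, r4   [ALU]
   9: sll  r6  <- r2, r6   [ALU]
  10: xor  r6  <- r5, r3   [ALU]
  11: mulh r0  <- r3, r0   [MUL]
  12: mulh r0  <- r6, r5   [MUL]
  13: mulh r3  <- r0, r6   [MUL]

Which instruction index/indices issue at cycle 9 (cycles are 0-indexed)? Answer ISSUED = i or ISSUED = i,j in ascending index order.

0. or.ALU @i0  | RAW r6
1. mul.MUL;bne.BR @i1&i2  | 2-wide
2. mul.MUL @i3  | WAW r6
3. or.ALU @i4  | RAW r6
4. st.MEM;or.ALU @i5&i6  | 2-wide
5. and.ALU @i7  | WAW r2
6. add.ALU @i8  | RAW r2
7. sll.ALU @i9  | WAW r6
8. xor.ALU;mulh.MUL @i10&i11  | 2-wide
9. mulh.MUL @i12  | no-port MUL/MUL
10. mulh.MUL @i13  | tail

ISSUED = 12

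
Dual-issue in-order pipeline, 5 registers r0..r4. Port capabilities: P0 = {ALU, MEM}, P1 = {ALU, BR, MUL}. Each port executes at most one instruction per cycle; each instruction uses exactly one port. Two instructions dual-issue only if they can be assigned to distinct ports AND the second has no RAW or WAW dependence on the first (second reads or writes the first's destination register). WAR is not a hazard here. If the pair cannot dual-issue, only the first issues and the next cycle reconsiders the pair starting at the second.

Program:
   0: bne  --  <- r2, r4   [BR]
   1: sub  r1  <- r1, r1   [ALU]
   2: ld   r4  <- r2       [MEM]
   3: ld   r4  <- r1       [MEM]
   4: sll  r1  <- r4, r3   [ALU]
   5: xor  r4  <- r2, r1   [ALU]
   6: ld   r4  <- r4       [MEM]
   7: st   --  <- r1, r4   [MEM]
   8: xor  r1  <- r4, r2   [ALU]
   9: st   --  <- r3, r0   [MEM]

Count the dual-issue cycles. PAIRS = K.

t=0 i0+i1:bne.BR+sub.ALU ; pair
t=1 i2:ld.MEM ; no-port MEM/MEM
t=2 i3:ld.MEM ; RAW r4
t=3 i4:sll.ALU ; RAW r1
t=4 i5:xor.ALU ; RAW+WAW r4
t=5 i6:ld.MEM ; no-port MEM/MEM
t=6 i7+i8:st.MEM+xor.ALU ; pair
t=7 i9:st.MEM ; tail

PAIRS = 2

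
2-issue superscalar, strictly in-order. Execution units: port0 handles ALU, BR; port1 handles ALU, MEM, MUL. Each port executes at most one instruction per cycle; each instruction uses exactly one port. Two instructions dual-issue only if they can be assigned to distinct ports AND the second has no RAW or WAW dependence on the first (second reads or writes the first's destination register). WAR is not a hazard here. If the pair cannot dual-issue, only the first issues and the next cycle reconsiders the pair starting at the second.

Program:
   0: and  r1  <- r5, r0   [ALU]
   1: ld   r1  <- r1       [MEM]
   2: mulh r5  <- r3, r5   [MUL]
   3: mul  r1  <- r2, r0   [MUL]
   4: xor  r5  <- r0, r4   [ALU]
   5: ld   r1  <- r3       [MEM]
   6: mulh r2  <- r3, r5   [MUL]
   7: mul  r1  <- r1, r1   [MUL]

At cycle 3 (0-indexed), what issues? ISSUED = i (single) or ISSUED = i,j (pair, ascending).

#0 head=0: and i0 RAW+WAW r1
#1 head=1: ld i1 no-port MEM/MUL
#2 head=2: mulh i2 no-port MUL/MUL
#3 head=3: mul/xor i3/i4 pair
#4 head=5: ld i5 no-port MEM/MUL
#5 head=6: mulh i6 no-port MUL/MUL
#6 head=7: mul i7 tail

ISSUED = 3,4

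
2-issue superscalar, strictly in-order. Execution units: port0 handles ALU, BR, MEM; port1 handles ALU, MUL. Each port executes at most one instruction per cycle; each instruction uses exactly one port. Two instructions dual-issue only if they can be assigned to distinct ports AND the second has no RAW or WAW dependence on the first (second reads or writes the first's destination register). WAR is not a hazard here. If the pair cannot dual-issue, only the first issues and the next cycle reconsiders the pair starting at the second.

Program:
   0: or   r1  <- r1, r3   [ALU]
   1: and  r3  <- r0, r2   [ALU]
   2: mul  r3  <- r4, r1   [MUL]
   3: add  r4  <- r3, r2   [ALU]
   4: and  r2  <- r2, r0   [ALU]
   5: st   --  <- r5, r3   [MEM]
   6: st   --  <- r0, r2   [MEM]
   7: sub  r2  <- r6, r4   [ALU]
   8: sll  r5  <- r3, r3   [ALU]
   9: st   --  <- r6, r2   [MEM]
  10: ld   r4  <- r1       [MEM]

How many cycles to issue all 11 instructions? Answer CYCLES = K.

#0 head=0: or.ALU and.ALU i0+i1 pair
#1 head=2: mul.MUL i2 RAW r3
#2 head=3: add.ALU and.ALU i3+i4 pair
#3 head=5: st.MEM i5 no-port MEM/MEM
#4 head=6: st.MEM sub.ALU i6+i7 pair
#5 head=8: sll.ALU st.MEM i8+i9 pair
#6 head=10: ld.MEM i10 tail

CYCLES = 7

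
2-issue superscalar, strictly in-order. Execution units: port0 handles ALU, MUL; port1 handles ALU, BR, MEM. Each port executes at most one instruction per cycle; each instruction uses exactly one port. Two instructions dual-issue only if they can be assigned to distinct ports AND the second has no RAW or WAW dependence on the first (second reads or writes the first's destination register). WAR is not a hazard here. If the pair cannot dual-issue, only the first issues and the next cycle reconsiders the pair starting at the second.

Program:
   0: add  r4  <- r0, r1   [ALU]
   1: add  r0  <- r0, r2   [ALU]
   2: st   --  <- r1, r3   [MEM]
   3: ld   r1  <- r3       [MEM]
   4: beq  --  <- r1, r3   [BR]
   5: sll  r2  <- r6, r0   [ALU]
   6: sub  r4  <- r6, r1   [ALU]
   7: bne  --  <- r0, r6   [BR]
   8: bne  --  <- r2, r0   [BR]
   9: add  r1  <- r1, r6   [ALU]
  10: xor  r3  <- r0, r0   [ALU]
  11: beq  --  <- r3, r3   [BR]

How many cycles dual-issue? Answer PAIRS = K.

0. add/add @i0+i1  | pair
1. st @i2  | no-port MEM/MEM
2. ld @i3  | no-port MEM/BR
3. beq/sll @i4+i5  | pair
4. sub/bne @i6+i7  | pair
5. bne/add @i8+i9  | pair
6. xor @i10  | RAW r3
7. beq @i11  | tail

PAIRS = 4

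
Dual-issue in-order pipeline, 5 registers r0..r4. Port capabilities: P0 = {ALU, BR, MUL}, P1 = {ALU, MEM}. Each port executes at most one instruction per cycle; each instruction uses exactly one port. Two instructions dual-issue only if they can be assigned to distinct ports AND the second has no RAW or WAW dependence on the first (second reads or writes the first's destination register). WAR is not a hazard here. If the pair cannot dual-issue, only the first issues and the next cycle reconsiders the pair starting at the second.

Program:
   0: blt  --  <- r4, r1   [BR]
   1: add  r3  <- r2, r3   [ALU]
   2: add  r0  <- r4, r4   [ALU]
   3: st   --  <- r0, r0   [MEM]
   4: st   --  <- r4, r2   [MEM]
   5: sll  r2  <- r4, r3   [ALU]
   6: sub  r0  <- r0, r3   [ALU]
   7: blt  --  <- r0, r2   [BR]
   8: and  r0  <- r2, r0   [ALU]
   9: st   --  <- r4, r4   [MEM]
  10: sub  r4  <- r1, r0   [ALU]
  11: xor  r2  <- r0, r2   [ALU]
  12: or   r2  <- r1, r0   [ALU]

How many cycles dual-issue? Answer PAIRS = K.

c0: i0,i1 blt.BR;add.ALU  pair
c1: i2 add.ALU  RAW r0
c2: i3 st.MEM  no-port MEM/MEM
c3: i4,i5 st.MEM;sll.ALU  pair
c4: i6 sub.ALU  RAW r0
c5: i7,i8 blt.BR;and.ALU  pair
c6: i9,i10 st.MEM;sub.ALU  pair
c7: i11 xor.ALU  WAW r2
c8: i12 or.ALU  tail

PAIRS = 4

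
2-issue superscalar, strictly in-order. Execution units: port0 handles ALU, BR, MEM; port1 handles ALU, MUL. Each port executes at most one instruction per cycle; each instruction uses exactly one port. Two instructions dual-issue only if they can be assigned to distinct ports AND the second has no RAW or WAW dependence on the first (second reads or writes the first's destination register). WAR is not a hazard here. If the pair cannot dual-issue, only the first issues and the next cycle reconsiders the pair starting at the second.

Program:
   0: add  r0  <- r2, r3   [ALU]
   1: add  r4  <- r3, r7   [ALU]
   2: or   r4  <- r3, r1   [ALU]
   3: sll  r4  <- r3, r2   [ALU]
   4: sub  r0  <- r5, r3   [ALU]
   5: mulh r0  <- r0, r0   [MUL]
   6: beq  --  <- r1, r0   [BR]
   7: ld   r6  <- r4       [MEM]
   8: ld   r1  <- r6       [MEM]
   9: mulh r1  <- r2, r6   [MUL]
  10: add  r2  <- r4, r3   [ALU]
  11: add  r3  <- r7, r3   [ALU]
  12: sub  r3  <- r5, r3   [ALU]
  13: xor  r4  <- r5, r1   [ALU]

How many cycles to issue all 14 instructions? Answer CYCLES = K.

[0] i0,i1  add/add  -- dual
[1] i2  or  -- WAW r4
[2] i3,i4  sll/sub  -- dual
[3] i5  mulh  -- RAW r0
[4] i6  beq  -- no-port BR/MEM
[5] i7  ld  -- no-port MEM/MEM
[6] i8  ld  -- WAW r1
[7] i9,i10  mulh/add  -- dual
[8] i11  add  -- RAW+WAW r3
[9] i12,i13  sub/xor  -- dual

CYCLES = 10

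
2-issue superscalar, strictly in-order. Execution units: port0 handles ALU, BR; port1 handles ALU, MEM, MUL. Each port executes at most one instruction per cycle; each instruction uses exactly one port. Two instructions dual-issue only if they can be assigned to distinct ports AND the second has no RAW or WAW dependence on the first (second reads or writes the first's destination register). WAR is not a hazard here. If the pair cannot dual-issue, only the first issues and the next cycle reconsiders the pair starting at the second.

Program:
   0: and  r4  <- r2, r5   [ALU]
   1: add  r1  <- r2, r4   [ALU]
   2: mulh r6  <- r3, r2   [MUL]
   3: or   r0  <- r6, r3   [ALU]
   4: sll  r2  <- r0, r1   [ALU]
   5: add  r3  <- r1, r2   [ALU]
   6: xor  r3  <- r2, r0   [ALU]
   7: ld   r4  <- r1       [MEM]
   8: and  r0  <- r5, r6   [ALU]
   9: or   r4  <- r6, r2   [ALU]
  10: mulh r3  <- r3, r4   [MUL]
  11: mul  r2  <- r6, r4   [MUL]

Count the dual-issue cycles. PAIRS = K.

PAIRS = 3

0. and @i0  | RAW r4
1. add+mulh @i1&i2  | pair
2. or @i3  | RAW r0
3. sll @i4  | RAW r2
4. add @i5  | WAW r3
5. xor+ld @i6&i7  | pair
6. and+or @i8&i9  | pair
7. mulh @i10  | no-port MUL/MUL
8. mul @i11  | tail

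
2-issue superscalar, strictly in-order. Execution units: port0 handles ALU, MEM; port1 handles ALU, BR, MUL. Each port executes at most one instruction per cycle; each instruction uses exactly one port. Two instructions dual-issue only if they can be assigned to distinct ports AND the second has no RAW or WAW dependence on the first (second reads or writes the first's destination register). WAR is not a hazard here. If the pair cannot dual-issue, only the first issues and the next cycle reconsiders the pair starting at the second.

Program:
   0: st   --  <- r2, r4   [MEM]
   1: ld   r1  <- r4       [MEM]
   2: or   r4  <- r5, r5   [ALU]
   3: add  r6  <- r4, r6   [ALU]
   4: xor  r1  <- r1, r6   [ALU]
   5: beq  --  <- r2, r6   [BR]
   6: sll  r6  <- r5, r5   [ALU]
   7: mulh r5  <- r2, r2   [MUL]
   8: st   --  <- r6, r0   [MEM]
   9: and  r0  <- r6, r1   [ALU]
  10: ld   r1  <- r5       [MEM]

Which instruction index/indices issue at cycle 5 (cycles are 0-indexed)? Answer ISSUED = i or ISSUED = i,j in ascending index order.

t=0 i0:st.MEM ; no-port MEM/MEM
t=1 i1+i2:ld.MEM or.ALU ; dual
t=2 i3:add.ALU ; RAW r6
t=3 i4+i5:xor.ALU beq.BR ; dual
t=4 i6+i7:sll.ALU mulh.MUL ; dual
t=5 i8+i9:st.MEM and.ALU ; dual
t=6 i10:ld.MEM ; tail

ISSUED = 8,9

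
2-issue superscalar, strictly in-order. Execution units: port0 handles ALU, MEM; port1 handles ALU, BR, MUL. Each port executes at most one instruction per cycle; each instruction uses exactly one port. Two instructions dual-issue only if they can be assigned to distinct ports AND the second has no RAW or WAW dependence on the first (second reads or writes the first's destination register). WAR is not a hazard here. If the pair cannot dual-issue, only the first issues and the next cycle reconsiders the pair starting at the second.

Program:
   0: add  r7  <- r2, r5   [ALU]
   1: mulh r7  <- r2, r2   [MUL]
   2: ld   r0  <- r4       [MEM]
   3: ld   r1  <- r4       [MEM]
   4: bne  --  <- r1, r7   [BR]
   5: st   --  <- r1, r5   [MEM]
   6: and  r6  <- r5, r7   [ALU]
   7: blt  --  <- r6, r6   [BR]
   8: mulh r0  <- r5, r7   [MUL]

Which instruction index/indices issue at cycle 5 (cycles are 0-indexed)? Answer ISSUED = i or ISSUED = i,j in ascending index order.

ISSUED = 7

0. add @i0  | WAW r7
1. mulh+ld @i1,i2  | pair
2. ld @i3  | RAW r1
3. bne+st @i4,i5  | pair
4. and @i6  | RAW r6
5. blt @i7  | no-port BR/MUL
6. mulh @i8  | tail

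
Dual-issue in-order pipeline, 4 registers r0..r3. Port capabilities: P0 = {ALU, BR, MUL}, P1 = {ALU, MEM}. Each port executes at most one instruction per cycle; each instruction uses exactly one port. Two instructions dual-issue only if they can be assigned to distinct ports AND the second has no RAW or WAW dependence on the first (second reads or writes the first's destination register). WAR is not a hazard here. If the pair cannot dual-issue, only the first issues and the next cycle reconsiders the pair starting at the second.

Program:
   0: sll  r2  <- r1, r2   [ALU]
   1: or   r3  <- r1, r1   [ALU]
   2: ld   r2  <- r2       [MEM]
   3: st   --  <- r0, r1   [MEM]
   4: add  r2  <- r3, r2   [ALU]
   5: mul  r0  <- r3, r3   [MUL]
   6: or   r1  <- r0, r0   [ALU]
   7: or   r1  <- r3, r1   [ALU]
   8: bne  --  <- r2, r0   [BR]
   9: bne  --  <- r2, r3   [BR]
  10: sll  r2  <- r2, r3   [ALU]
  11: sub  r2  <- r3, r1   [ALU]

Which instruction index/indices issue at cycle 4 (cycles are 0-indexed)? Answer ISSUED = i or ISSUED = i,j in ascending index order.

ISSUED = 6

c0: i0,i1 sll.ALU+or.ALU  pair
c1: i2 ld.MEM  no-port MEM/MEM
c2: i3,i4 st.MEM+add.ALU  pair
c3: i5 mul.MUL  RAW r0
c4: i6 or.ALU  RAW+WAW r1
c5: i7,i8 or.ALU+bne.BR  pair
c6: i9,i10 bne.BR+sll.ALU  pair
c7: i11 sub.ALU  tail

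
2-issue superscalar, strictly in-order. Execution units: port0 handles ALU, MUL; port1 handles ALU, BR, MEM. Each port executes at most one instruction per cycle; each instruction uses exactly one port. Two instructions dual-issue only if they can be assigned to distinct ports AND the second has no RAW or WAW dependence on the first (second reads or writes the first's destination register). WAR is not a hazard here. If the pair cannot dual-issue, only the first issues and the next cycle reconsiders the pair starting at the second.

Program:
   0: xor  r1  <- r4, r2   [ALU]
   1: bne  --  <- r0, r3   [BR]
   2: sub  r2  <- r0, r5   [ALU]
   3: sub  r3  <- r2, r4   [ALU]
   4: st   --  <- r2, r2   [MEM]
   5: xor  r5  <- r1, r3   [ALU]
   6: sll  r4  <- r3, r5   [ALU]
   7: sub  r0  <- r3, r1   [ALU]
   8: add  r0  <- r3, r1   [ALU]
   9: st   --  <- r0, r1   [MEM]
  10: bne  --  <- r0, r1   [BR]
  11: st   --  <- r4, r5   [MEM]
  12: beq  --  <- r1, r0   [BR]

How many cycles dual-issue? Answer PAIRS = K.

#0 head=0: xor.ALU+bne.BR i0/i1 pair
#1 head=2: sub.ALU i2 RAW r2
#2 head=3: sub.ALU+st.MEM i3/i4 pair
#3 head=5: xor.ALU i5 RAW r5
#4 head=6: sll.ALU+sub.ALU i6/i7 pair
#5 head=8: add.ALU i8 RAW r0
#6 head=9: st.MEM i9 no-port MEM/BR
#7 head=10: bne.BR i10 no-port BR/MEM
#8 head=11: st.MEM i11 no-port MEM/BR
#9 head=12: beq.BR i12 tail

PAIRS = 3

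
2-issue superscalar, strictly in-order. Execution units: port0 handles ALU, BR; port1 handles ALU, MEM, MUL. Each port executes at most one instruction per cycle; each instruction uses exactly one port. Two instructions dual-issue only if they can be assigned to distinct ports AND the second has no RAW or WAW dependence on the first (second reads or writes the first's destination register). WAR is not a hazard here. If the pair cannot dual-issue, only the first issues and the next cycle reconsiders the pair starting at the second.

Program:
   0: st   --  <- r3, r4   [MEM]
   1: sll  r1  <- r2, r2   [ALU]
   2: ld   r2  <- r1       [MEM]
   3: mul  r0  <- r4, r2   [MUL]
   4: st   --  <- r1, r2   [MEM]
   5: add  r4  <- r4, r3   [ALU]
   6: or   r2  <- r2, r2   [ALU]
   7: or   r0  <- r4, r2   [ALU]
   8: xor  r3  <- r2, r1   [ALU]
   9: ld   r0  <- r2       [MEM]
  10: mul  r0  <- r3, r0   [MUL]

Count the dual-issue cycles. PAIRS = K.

  cy0 -> i0/i1 (st.MEM sll.ALU) pair
  cy1 -> i2 (ld.MEM) no-port MEM/MUL
  cy2 -> i3 (mul.MUL) no-port MUL/MEM
  cy3 -> i4/i5 (st.MEM add.ALU) pair
  cy4 -> i6 (or.ALU) RAW r2
  cy5 -> i7/i8 (or.ALU xor.ALU) pair
  cy6 -> i9 (ld.MEM) no-port MEM/MUL
  cy7 -> i10 (mul.MUL) tail

PAIRS = 3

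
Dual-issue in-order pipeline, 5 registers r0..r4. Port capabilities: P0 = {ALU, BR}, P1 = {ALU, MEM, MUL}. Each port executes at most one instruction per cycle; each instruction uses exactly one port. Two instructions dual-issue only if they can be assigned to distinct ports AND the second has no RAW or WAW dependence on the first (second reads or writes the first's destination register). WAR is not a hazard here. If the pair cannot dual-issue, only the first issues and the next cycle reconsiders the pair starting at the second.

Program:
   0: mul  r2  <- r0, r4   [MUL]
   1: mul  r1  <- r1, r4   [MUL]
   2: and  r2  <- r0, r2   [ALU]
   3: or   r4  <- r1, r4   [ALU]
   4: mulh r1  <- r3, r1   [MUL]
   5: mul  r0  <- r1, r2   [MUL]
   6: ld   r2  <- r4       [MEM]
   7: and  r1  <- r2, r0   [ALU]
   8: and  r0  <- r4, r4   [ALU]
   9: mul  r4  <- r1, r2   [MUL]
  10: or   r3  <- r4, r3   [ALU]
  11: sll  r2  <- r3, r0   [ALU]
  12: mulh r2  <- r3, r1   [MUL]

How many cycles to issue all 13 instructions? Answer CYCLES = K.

[0] i0  mul  -- no-port MUL/MUL
[1] i1/i2  mul and  -- 2-wide
[2] i3/i4  or mulh  -- 2-wide
[3] i5  mul  -- no-port MUL/MEM
[4] i6  ld  -- RAW r2
[5] i7/i8  and and  -- 2-wide
[6] i9  mul  -- RAW r4
[7] i10  or  -- RAW r3
[8] i11  sll  -- WAW r2
[9] i12  mulh  -- tail

CYCLES = 10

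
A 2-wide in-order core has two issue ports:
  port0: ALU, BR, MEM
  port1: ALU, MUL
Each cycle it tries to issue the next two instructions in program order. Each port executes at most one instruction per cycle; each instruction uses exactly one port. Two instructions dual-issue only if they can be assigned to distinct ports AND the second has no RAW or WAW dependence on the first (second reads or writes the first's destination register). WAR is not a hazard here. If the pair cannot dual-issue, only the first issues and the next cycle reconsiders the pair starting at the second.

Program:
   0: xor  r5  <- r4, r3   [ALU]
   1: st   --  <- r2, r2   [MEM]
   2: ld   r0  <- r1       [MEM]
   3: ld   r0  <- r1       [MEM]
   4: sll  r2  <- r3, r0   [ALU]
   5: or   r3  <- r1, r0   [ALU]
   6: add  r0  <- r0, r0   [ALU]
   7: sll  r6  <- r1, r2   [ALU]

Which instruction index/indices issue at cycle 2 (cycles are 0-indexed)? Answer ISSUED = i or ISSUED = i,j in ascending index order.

#0 head=0: xor/st i0&i1 dual
#1 head=2: ld i2 no-port MEM/MEM
#2 head=3: ld i3 RAW r0
#3 head=4: sll/or i4&i5 dual
#4 head=6: add/sll i6&i7 dual

ISSUED = 3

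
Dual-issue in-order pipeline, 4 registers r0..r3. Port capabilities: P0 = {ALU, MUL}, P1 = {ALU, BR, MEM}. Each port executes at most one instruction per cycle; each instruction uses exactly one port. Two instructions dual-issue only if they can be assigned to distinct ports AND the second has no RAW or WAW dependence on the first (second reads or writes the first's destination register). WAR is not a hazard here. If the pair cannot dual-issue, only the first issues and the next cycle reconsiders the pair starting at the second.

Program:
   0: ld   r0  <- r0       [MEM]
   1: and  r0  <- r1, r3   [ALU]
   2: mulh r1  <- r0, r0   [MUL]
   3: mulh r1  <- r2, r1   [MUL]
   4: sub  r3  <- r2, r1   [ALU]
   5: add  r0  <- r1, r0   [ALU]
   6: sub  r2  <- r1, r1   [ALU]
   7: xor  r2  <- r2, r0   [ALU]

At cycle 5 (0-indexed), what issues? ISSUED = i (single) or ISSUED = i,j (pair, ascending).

#0 head=0: ld i0 WAW r0
#1 head=1: and i1 RAW r0
#2 head=2: mulh i2 no-port MUL/MUL
#3 head=3: mulh i3 RAW r1
#4 head=4: sub+add i4/i5 2-wide
#5 head=6: sub i6 RAW+WAW r2
#6 head=7: xor i7 tail

ISSUED = 6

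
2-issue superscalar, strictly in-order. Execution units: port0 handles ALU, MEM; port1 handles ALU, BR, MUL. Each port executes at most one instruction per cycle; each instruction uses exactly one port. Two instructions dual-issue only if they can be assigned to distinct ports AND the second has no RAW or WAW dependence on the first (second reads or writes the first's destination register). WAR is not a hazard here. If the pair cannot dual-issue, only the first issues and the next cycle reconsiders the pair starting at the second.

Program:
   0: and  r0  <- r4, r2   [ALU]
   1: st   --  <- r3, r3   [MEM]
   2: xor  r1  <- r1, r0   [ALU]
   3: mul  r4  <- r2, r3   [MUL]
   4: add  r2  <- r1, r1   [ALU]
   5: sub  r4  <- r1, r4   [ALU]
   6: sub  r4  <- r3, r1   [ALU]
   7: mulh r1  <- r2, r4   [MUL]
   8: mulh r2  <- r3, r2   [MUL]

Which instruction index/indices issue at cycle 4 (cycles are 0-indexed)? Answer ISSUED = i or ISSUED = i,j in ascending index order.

ISSUED = 7

0. and;st @i0/i1  | dual
1. xor;mul @i2/i3  | dual
2. add;sub @i4/i5  | dual
3. sub @i6  | RAW r4
4. mulh @i7  | no-port MUL/MUL
5. mulh @i8  | tail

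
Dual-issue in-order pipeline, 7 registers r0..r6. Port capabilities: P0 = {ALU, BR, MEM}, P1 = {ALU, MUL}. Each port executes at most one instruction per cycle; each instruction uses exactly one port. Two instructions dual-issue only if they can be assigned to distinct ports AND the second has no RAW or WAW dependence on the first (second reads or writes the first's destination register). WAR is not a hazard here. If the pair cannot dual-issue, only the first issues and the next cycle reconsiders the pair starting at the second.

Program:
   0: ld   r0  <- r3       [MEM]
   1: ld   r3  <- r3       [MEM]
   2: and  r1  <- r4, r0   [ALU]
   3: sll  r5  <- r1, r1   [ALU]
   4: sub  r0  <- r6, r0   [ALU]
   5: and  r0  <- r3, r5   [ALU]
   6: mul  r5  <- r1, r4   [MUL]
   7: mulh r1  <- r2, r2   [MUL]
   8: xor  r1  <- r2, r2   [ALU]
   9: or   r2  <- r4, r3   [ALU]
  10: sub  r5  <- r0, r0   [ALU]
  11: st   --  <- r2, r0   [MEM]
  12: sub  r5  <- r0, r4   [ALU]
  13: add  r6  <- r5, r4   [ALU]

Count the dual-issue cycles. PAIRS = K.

PAIRS = 5

[0] i0  ld  -- no-port MEM/MEM
[1] i1/i2  ld;and  -- 2-wide
[2] i3/i4  sll;sub  -- 2-wide
[3] i5/i6  and;mul  -- 2-wide
[4] i7  mulh  -- WAW r1
[5] i8/i9  xor;or  -- 2-wide
[6] i10/i11  sub;st  -- 2-wide
[7] i12  sub  -- RAW r5
[8] i13  add  -- tail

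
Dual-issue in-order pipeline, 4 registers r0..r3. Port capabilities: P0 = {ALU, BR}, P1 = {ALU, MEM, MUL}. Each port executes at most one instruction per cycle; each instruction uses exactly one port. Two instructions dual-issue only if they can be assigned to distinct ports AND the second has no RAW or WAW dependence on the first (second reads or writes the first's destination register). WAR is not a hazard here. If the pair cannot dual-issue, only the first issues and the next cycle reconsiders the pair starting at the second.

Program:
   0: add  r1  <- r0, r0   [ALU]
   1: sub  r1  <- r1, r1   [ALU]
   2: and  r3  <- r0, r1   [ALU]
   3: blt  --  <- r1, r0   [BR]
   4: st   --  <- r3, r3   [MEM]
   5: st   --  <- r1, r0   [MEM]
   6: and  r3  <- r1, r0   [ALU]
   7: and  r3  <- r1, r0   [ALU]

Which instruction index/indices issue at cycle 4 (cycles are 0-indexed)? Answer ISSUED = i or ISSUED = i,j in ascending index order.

ISSUED = 5,6

c0: i0 add.ALU  RAW+WAW r1
c1: i1 sub.ALU  RAW r1
c2: i2/i3 and.ALU;blt.BR  dual
c3: i4 st.MEM  no-port MEM/MEM
c4: i5/i6 st.MEM;and.ALU  dual
c5: i7 and.ALU  tail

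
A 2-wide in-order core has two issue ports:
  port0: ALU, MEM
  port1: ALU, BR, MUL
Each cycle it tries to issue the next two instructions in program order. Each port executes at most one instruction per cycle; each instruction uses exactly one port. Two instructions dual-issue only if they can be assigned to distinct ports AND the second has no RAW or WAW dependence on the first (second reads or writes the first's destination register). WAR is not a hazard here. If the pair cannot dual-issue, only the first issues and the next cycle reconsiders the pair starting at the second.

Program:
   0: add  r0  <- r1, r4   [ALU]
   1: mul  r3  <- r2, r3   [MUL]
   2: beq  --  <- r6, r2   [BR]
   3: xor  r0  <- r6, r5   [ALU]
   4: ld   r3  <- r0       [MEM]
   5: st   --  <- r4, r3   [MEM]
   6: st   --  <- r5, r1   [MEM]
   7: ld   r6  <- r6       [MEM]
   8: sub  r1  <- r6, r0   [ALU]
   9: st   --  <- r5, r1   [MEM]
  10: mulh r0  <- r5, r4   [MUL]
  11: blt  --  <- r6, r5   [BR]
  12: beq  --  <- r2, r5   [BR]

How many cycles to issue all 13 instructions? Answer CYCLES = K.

#0 head=0: add.ALU/mul.MUL i0,i1 2-wide
#1 head=2: beq.BR/xor.ALU i2,i3 2-wide
#2 head=4: ld.MEM i4 no-port MEM/MEM
#3 head=5: st.MEM i5 no-port MEM/MEM
#4 head=6: st.MEM i6 no-port MEM/MEM
#5 head=7: ld.MEM i7 RAW r6
#6 head=8: sub.ALU i8 RAW r1
#7 head=9: st.MEM/mulh.MUL i9,i10 2-wide
#8 head=11: blt.BR i11 no-port BR/BR
#9 head=12: beq.BR i12 tail

CYCLES = 10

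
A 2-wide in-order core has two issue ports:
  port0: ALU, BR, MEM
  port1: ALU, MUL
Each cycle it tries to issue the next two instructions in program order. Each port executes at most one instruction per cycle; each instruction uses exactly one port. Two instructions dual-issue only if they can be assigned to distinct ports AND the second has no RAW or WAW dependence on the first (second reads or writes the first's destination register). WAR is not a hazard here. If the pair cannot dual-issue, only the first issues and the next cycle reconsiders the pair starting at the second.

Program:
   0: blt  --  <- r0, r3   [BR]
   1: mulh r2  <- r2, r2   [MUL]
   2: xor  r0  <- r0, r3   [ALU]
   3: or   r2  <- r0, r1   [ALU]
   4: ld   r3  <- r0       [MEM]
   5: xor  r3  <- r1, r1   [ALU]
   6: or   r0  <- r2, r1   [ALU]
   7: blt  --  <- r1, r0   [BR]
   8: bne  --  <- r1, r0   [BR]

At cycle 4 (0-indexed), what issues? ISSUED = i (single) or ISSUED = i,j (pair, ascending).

t=0 i0/i1:blt.BR;mulh.MUL ; dual
t=1 i2:xor.ALU ; RAW r0
t=2 i3/i4:or.ALU;ld.MEM ; dual
t=3 i5/i6:xor.ALU;or.ALU ; dual
t=4 i7:blt.BR ; no-port BR/BR
t=5 i8:bne.BR ; tail

ISSUED = 7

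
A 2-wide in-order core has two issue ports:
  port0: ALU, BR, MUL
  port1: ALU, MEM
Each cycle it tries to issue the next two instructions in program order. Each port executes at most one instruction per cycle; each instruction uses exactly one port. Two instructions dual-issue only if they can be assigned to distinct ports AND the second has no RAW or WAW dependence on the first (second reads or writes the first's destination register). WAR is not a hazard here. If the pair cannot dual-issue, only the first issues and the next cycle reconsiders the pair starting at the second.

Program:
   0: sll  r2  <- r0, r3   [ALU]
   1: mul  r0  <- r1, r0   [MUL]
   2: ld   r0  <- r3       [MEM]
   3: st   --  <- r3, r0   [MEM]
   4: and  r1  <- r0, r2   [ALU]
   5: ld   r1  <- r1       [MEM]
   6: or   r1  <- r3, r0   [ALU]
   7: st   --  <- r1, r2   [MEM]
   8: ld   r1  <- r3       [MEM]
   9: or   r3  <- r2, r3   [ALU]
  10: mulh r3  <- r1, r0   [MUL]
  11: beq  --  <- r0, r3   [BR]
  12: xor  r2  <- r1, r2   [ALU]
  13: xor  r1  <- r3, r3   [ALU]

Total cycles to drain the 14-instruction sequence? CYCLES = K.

CYCLES = 10

#0 head=0: sll/mul i0+i1 pair
#1 head=2: ld i2 no-port MEM/MEM
#2 head=3: st/and i3+i4 pair
#3 head=5: ld i5 WAW r1
#4 head=6: or i6 RAW r1
#5 head=7: st i7 no-port MEM/MEM
#6 head=8: ld/or i8+i9 pair
#7 head=10: mulh i10 no-port MUL/BR
#8 head=11: beq/xor i11+i12 pair
#9 head=13: xor i13 tail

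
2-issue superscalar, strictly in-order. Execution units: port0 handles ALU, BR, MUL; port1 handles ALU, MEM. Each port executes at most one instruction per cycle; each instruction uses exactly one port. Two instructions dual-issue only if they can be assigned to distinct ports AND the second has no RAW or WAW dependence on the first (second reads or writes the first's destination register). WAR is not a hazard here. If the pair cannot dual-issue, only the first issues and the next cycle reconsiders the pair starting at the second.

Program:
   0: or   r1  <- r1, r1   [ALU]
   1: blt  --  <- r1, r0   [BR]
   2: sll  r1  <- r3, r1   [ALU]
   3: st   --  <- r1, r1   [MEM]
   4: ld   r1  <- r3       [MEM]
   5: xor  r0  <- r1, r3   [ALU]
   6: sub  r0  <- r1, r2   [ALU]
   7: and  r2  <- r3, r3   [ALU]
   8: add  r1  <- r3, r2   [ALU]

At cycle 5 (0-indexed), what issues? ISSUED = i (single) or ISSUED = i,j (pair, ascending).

ISSUED = 6,7

t=0 i0:or ; RAW r1
t=1 i1,i2:blt/sll ; 2-wide
t=2 i3:st ; no-port MEM/MEM
t=3 i4:ld ; RAW r1
t=4 i5:xor ; WAW r0
t=5 i6,i7:sub/and ; 2-wide
t=6 i8:add ; tail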